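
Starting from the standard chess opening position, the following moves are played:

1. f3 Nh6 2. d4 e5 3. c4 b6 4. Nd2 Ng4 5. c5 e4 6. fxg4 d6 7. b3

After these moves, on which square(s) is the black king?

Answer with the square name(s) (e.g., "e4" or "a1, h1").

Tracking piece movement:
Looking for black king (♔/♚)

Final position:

  a b c d e f g h
  ─────────────────
8│♜ ♞ ♝ ♛ ♚ ♝ · ♜│8
7│♟ · ♟ · · ♟ ♟ ♟│7
6│· ♟ · ♟ · · · ·│6
5│· · ♙ · · · · ·│5
4│· · · ♙ ♟ · ♙ ·│4
3│· ♙ · · · · · ·│3
2│♙ · · ♘ ♙ · ♙ ♙│2
1│♖ · ♗ ♕ ♔ ♗ ♘ ♖│1
  ─────────────────
  a b c d e f g h


e8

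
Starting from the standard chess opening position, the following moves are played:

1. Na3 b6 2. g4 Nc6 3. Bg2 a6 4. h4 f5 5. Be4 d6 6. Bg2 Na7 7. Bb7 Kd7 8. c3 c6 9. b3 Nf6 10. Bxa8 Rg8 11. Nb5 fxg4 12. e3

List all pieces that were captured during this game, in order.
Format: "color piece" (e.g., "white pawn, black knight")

Tracking captures:
  Bxa8: captured black rook
  fxg4: captured white pawn

black rook, white pawn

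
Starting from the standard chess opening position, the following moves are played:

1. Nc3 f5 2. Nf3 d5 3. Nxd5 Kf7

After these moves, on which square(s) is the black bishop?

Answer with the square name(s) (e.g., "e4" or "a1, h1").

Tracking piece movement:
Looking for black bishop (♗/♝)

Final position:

  a b c d e f g h
  ─────────────────
8│♜ ♞ ♝ ♛ · ♝ ♞ ♜│8
7│♟ ♟ ♟ · ♟ ♚ ♟ ♟│7
6│· · · · · · · ·│6
5│· · · ♘ · ♟ · ·│5
4│· · · · · · · ·│4
3│· · · · · ♘ · ·│3
2│♙ ♙ ♙ ♙ ♙ ♙ ♙ ♙│2
1│♖ · ♗ ♕ ♔ ♗ · ♖│1
  ─────────────────
  a b c d e f g h


c8, f8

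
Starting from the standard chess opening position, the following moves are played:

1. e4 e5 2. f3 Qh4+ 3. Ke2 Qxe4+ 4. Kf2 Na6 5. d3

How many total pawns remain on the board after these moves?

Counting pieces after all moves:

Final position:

  a b c d e f g h
  ─────────────────
8│♜ · ♝ · ♚ ♝ ♞ ♜│8
7│♟ ♟ ♟ ♟ · ♟ ♟ ♟│7
6│♞ · · · · · · ·│6
5│· · · · ♟ · · ·│5
4│· · · · ♛ · · ·│4
3│· · · ♙ · ♙ · ·│3
2│♙ ♙ ♙ · · ♔ ♙ ♙│2
1│♖ ♘ ♗ ♕ · ♗ ♘ ♖│1
  ─────────────────
  a b c d e f g h


15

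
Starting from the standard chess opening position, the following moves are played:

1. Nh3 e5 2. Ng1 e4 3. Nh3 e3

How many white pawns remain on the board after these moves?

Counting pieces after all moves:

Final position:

  a b c d e f g h
  ─────────────────
8│♜ ♞ ♝ ♛ ♚ ♝ ♞ ♜│8
7│♟ ♟ ♟ ♟ · ♟ ♟ ♟│7
6│· · · · · · · ·│6
5│· · · · · · · ·│5
4│· · · · · · · ·│4
3│· · · · ♟ · · ♘│3
2│♙ ♙ ♙ ♙ ♙ ♙ ♙ ♙│2
1│♖ ♘ ♗ ♕ ♔ ♗ · ♖│1
  ─────────────────
  a b c d e f g h


8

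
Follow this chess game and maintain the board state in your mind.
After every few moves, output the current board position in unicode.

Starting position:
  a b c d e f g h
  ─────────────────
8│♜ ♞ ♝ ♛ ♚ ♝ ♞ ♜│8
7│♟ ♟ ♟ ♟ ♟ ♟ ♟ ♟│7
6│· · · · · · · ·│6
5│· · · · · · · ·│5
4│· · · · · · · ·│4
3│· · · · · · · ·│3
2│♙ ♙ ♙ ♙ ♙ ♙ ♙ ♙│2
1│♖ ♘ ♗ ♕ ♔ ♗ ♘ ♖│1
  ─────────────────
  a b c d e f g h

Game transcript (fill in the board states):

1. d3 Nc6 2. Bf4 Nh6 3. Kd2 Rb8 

  a b c d e f g h
  ─────────────────
8│· ♜ ♝ ♛ ♚ ♝ · ♜│8
7│♟ ♟ ♟ ♟ ♟ ♟ ♟ ♟│7
6│· · ♞ · · · · ♞│6
5│· · · · · · · ·│5
4│· · · · · ♗ · ·│4
3│· · · ♙ · · · ·│3
2│♙ ♙ ♙ ♔ ♙ ♙ ♙ ♙│2
1│♖ ♘ · ♕ · ♗ ♘ ♖│1
  ─────────────────
  a b c d e f g h

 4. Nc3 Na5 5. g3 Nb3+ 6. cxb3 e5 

  a b c d e f g h
  ─────────────────
8│· ♜ ♝ ♛ ♚ ♝ · ♜│8
7│♟ ♟ ♟ ♟ · ♟ ♟ ♟│7
6│· · · · · · · ♞│6
5│· · · · ♟ · · ·│5
4│· · · · · ♗ · ·│4
3│· ♙ ♘ ♙ · · ♙ ·│3
2│♙ ♙ · ♔ ♙ ♙ · ♙│2
1│♖ · · ♕ · ♗ ♘ ♖│1
  ─────────────────
  a b c d e f g h

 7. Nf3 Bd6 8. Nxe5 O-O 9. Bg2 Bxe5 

  a b c d e f g h
  ─────────────────
8│· ♜ ♝ ♛ · ♜ ♚ ·│8
7│♟ ♟ ♟ ♟ · ♟ ♟ ♟│7
6│· · · · · · · ♞│6
5│· · · · ♝ · · ·│5
4│· · · · · ♗ · ·│4
3│· ♙ ♘ ♙ · · ♙ ·│3
2│♙ ♙ · ♔ ♙ ♙ ♗ ♙│2
1│♖ · · ♕ · · · ♖│1
  ─────────────────
  a b c d e f g h

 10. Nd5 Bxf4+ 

  a b c d e f g h
  ─────────────────
8│· ♜ ♝ ♛ · ♜ ♚ ·│8
7│♟ ♟ ♟ ♟ · ♟ ♟ ♟│7
6│· · · · · · · ♞│6
5│· · · ♘ · · · ·│5
4│· · · · · ♝ · ·│4
3│· ♙ · ♙ · · ♙ ·│3
2│♙ ♙ · ♔ ♙ ♙ ♗ ♙│2
1│♖ · · ♕ · · · ♖│1
  ─────────────────
  a b c d e f g h


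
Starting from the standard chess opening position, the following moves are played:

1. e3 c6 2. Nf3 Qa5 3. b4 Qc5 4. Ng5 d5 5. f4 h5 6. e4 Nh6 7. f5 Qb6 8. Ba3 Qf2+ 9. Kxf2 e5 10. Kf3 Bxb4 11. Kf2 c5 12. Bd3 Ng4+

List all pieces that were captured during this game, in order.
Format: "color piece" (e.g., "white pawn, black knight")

Tracking captures:
  Kxf2: captured black queen
  Bxb4: captured white pawn

black queen, white pawn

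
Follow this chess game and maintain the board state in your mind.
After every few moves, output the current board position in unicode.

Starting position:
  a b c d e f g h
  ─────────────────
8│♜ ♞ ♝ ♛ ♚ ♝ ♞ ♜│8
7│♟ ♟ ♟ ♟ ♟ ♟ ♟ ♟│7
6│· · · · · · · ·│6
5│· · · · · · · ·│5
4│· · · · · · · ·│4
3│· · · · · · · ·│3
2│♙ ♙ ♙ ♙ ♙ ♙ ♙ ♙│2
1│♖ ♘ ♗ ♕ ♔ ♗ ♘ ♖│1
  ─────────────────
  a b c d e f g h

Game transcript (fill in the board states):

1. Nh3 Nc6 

  a b c d e f g h
  ─────────────────
8│♜ · ♝ ♛ ♚ ♝ ♞ ♜│8
7│♟ ♟ ♟ ♟ ♟ ♟ ♟ ♟│7
6│· · ♞ · · · · ·│6
5│· · · · · · · ·│5
4│· · · · · · · ·│4
3│· · · · · · · ♘│3
2│♙ ♙ ♙ ♙ ♙ ♙ ♙ ♙│2
1│♖ ♘ ♗ ♕ ♔ ♗ · ♖│1
  ─────────────────
  a b c d e f g h

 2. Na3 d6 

  a b c d e f g h
  ─────────────────
8│♜ · ♝ ♛ ♚ ♝ ♞ ♜│8
7│♟ ♟ ♟ · ♟ ♟ ♟ ♟│7
6│· · ♞ ♟ · · · ·│6
5│· · · · · · · ·│5
4│· · · · · · · ·│4
3│♘ · · · · · · ♘│3
2│♙ ♙ ♙ ♙ ♙ ♙ ♙ ♙│2
1│♖ · ♗ ♕ ♔ ♗ · ♖│1
  ─────────────────
  a b c d e f g h

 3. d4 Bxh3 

  a b c d e f g h
  ─────────────────
8│♜ · · ♛ ♚ ♝ ♞ ♜│8
7│♟ ♟ ♟ · ♟ ♟ ♟ ♟│7
6│· · ♞ ♟ · · · ·│6
5│· · · · · · · ·│5
4│· · · ♙ · · · ·│4
3│♘ · · · · · · ♝│3
2│♙ ♙ ♙ · ♙ ♙ ♙ ♙│2
1│♖ · ♗ ♕ ♔ ♗ · ♖│1
  ─────────────────
  a b c d e f g h

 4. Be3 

  a b c d e f g h
  ─────────────────
8│♜ · · ♛ ♚ ♝ ♞ ♜│8
7│♟ ♟ ♟ · ♟ ♟ ♟ ♟│7
6│· · ♞ ♟ · · · ·│6
5│· · · · · · · ·│5
4│· · · ♙ · · · ·│4
3│♘ · · · ♗ · · ♝│3
2│♙ ♙ ♙ · ♙ ♙ ♙ ♙│2
1│♖ · · ♕ ♔ ♗ · ♖│1
  ─────────────────
  a b c d e f g h


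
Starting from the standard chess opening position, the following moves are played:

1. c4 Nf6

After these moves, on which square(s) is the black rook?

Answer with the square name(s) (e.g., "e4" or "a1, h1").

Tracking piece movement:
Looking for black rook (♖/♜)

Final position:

  a b c d e f g h
  ─────────────────
8│♜ ♞ ♝ ♛ ♚ ♝ · ♜│8
7│♟ ♟ ♟ ♟ ♟ ♟ ♟ ♟│7
6│· · · · · ♞ · ·│6
5│· · · · · · · ·│5
4│· · ♙ · · · · ·│4
3│· · · · · · · ·│3
2│♙ ♙ · ♙ ♙ ♙ ♙ ♙│2
1│♖ ♘ ♗ ♕ ♔ ♗ ♘ ♖│1
  ─────────────────
  a b c d e f g h


a8, h8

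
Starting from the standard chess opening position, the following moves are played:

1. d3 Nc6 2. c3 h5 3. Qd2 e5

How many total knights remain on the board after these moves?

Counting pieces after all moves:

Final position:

  a b c d e f g h
  ─────────────────
8│♜ · ♝ ♛ ♚ ♝ ♞ ♜│8
7│♟ ♟ ♟ ♟ · ♟ ♟ ·│7
6│· · ♞ · · · · ·│6
5│· · · · ♟ · · ♟│5
4│· · · · · · · ·│4
3│· · ♙ ♙ · · · ·│3
2│♙ ♙ · ♕ ♙ ♙ ♙ ♙│2
1│♖ ♘ ♗ · ♔ ♗ ♘ ♖│1
  ─────────────────
  a b c d e f g h


4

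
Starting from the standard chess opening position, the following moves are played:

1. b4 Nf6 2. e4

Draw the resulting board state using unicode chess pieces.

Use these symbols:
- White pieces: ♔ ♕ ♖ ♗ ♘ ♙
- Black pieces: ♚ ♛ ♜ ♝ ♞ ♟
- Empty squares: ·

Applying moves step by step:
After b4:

♜ ♞ ♝ ♛ ♚ ♝ ♞ ♜
♟ ♟ ♟ ♟ ♟ ♟ ♟ ♟
· · · · · · · ·
· · · · · · · ·
· ♙ · · · · · ·
· · · · · · · ·
♙ · ♙ ♙ ♙ ♙ ♙ ♙
♖ ♘ ♗ ♕ ♔ ♗ ♘ ♖


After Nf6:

♜ ♞ ♝ ♛ ♚ ♝ · ♜
♟ ♟ ♟ ♟ ♟ ♟ ♟ ♟
· · · · · ♞ · ·
· · · · · · · ·
· ♙ · · · · · ·
· · · · · · · ·
♙ · ♙ ♙ ♙ ♙ ♙ ♙
♖ ♘ ♗ ♕ ♔ ♗ ♘ ♖


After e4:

♜ ♞ ♝ ♛ ♚ ♝ · ♜
♟ ♟ ♟ ♟ ♟ ♟ ♟ ♟
· · · · · ♞ · ·
· · · · · · · ·
· ♙ · · ♙ · · ·
· · · · · · · ·
♙ · ♙ ♙ · ♙ ♙ ♙
♖ ♘ ♗ ♕ ♔ ♗ ♘ ♖



  a b c d e f g h
  ─────────────────
8│♜ ♞ ♝ ♛ ♚ ♝ · ♜│8
7│♟ ♟ ♟ ♟ ♟ ♟ ♟ ♟│7
6│· · · · · ♞ · ·│6
5│· · · · · · · ·│5
4│· ♙ · · ♙ · · ·│4
3│· · · · · · · ·│3
2│♙ · ♙ ♙ · ♙ ♙ ♙│2
1│♖ ♘ ♗ ♕ ♔ ♗ ♘ ♖│1
  ─────────────────
  a b c d e f g h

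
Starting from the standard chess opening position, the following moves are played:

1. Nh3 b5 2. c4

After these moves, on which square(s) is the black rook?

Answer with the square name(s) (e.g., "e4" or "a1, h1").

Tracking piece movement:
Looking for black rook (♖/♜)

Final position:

  a b c d e f g h
  ─────────────────
8│♜ ♞ ♝ ♛ ♚ ♝ ♞ ♜│8
7│♟ · ♟ ♟ ♟ ♟ ♟ ♟│7
6│· · · · · · · ·│6
5│· ♟ · · · · · ·│5
4│· · ♙ · · · · ·│4
3│· · · · · · · ♘│3
2│♙ ♙ · ♙ ♙ ♙ ♙ ♙│2
1│♖ ♘ ♗ ♕ ♔ ♗ · ♖│1
  ─────────────────
  a b c d e f g h


a8, h8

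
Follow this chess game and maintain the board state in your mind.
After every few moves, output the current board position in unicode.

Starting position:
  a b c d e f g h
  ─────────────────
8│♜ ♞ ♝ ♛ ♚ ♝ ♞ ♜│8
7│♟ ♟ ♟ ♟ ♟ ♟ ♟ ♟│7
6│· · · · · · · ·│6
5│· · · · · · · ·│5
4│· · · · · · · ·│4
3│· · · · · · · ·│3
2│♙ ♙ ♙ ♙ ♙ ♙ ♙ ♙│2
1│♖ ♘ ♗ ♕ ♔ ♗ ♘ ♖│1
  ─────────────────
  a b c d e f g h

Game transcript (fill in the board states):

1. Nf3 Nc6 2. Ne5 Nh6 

  a b c d e f g h
  ─────────────────
8│♜ · ♝ ♛ ♚ ♝ · ♜│8
7│♟ ♟ ♟ ♟ ♟ ♟ ♟ ♟│7
6│· · ♞ · · · · ♞│6
5│· · · · ♘ · · ·│5
4│· · · · · · · ·│4
3│· · · · · · · ·│3
2│♙ ♙ ♙ ♙ ♙ ♙ ♙ ♙│2
1│♖ ♘ ♗ ♕ ♔ ♗ · ♖│1
  ─────────────────
  a b c d e f g h

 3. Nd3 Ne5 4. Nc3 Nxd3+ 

  a b c d e f g h
  ─────────────────
8│♜ · ♝ ♛ ♚ ♝ · ♜│8
7│♟ ♟ ♟ ♟ ♟ ♟ ♟ ♟│7
6│· · · · · · · ♞│6
5│· · · · · · · ·│5
4│· · · · · · · ·│4
3│· · ♘ ♞ · · · ·│3
2│♙ ♙ ♙ ♙ ♙ ♙ ♙ ♙│2
1│♖ · ♗ ♕ ♔ ♗ · ♖│1
  ─────────────────
  a b c d e f g h

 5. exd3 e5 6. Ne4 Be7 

  a b c d e f g h
  ─────────────────
8│♜ · ♝ ♛ ♚ · · ♜│8
7│♟ ♟ ♟ ♟ ♝ ♟ ♟ ♟│7
6│· · · · · · · ♞│6
5│· · · · ♟ · · ·│5
4│· · · · ♘ · · ·│4
3│· · · ♙ · · · ·│3
2│♙ ♙ ♙ ♙ · ♙ ♙ ♙│2
1│♖ · ♗ ♕ ♔ ♗ · ♖│1
  ─────────────────
  a b c d e f g h

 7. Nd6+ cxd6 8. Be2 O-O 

  a b c d e f g h
  ─────────────────
8│♜ · ♝ ♛ · ♜ ♚ ·│8
7│♟ ♟ · ♟ ♝ ♟ ♟ ♟│7
6│· · · ♟ · · · ♞│6
5│· · · · ♟ · · ·│5
4│· · · · · · · ·│4
3│· · · ♙ · · · ·│3
2│♙ ♙ ♙ ♙ ♗ ♙ ♙ ♙│2
1│♖ · ♗ ♕ ♔ · · ♖│1
  ─────────────────
  a b c d e f g h

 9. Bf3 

  a b c d e f g h
  ─────────────────
8│♜ · ♝ ♛ · ♜ ♚ ·│8
7│♟ ♟ · ♟ ♝ ♟ ♟ ♟│7
6│· · · ♟ · · · ♞│6
5│· · · · ♟ · · ·│5
4│· · · · · · · ·│4
3│· · · ♙ · ♗ · ·│3
2│♙ ♙ ♙ ♙ · ♙ ♙ ♙│2
1│♖ · ♗ ♕ ♔ · · ♖│1
  ─────────────────
  a b c d e f g h


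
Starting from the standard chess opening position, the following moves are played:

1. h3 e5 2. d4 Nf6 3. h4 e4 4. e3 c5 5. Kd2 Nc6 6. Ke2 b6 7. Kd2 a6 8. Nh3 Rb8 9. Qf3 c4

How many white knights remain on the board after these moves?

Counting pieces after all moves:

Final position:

  a b c d e f g h
  ─────────────────
8│· ♜ ♝ ♛ ♚ ♝ · ♜│8
7│· · · ♟ · ♟ ♟ ♟│7
6│♟ ♟ ♞ · · ♞ · ·│6
5│· · · · · · · ·│5
4│· · ♟ ♙ ♟ · · ♙│4
3│· · · · ♙ ♕ · ♘│3
2│♙ ♙ ♙ ♔ · ♙ ♙ ·│2
1│♖ ♘ ♗ · · ♗ · ♖│1
  ─────────────────
  a b c d e f g h


2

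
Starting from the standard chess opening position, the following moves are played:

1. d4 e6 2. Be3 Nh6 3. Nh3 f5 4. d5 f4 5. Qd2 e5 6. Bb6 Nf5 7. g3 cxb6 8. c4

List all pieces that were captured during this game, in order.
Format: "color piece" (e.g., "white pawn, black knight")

Tracking captures:
  cxb6: captured white bishop

white bishop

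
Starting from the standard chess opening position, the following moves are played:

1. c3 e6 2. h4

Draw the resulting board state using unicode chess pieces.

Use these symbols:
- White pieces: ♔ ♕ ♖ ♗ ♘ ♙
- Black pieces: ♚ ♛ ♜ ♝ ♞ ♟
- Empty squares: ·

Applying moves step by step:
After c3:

♜ ♞ ♝ ♛ ♚ ♝ ♞ ♜
♟ ♟ ♟ ♟ ♟ ♟ ♟ ♟
· · · · · · · ·
· · · · · · · ·
· · · · · · · ·
· · ♙ · · · · ·
♙ ♙ · ♙ ♙ ♙ ♙ ♙
♖ ♘ ♗ ♕ ♔ ♗ ♘ ♖


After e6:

♜ ♞ ♝ ♛ ♚ ♝ ♞ ♜
♟ ♟ ♟ ♟ · ♟ ♟ ♟
· · · · ♟ · · ·
· · · · · · · ·
· · · · · · · ·
· · ♙ · · · · ·
♙ ♙ · ♙ ♙ ♙ ♙ ♙
♖ ♘ ♗ ♕ ♔ ♗ ♘ ♖


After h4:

♜ ♞ ♝ ♛ ♚ ♝ ♞ ♜
♟ ♟ ♟ ♟ · ♟ ♟ ♟
· · · · ♟ · · ·
· · · · · · · ·
· · · · · · · ♙
· · ♙ · · · · ·
♙ ♙ · ♙ ♙ ♙ ♙ ·
♖ ♘ ♗ ♕ ♔ ♗ ♘ ♖



  a b c d e f g h
  ─────────────────
8│♜ ♞ ♝ ♛ ♚ ♝ ♞ ♜│8
7│♟ ♟ ♟ ♟ · ♟ ♟ ♟│7
6│· · · · ♟ · · ·│6
5│· · · · · · · ·│5
4│· · · · · · · ♙│4
3│· · ♙ · · · · ·│3
2│♙ ♙ · ♙ ♙ ♙ ♙ ·│2
1│♖ ♘ ♗ ♕ ♔ ♗ ♘ ♖│1
  ─────────────────
  a b c d e f g h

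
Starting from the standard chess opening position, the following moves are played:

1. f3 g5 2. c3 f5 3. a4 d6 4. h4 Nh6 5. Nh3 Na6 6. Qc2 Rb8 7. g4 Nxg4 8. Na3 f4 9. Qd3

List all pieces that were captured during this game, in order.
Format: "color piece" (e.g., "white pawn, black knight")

Tracking captures:
  Nxg4: captured white pawn

white pawn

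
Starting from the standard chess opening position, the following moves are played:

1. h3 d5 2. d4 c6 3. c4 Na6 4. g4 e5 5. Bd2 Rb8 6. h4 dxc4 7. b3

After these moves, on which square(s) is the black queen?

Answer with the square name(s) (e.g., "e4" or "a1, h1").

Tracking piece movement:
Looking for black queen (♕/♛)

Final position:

  a b c d e f g h
  ─────────────────
8│· ♜ ♝ ♛ ♚ ♝ ♞ ♜│8
7│♟ ♟ · · · ♟ ♟ ♟│7
6│♞ · ♟ · · · · ·│6
5│· · · · ♟ · · ·│5
4│· · ♟ ♙ · · ♙ ♙│4
3│· ♙ · · · · · ·│3
2│♙ · · ♗ ♙ ♙ · ·│2
1│♖ ♘ · ♕ ♔ ♗ ♘ ♖│1
  ─────────────────
  a b c d e f g h


d8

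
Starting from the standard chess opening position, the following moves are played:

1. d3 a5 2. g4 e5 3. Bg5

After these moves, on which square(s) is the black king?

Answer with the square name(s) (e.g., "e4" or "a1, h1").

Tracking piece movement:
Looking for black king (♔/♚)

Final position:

  a b c d e f g h
  ─────────────────
8│♜ ♞ ♝ ♛ ♚ ♝ ♞ ♜│8
7│· ♟ ♟ ♟ · ♟ ♟ ♟│7
6│· · · · · · · ·│6
5│♟ · · · ♟ · ♗ ·│5
4│· · · · · · ♙ ·│4
3│· · · ♙ · · · ·│3
2│♙ ♙ ♙ · ♙ ♙ · ♙│2
1│♖ ♘ · ♕ ♔ ♗ ♘ ♖│1
  ─────────────────
  a b c d e f g h


e8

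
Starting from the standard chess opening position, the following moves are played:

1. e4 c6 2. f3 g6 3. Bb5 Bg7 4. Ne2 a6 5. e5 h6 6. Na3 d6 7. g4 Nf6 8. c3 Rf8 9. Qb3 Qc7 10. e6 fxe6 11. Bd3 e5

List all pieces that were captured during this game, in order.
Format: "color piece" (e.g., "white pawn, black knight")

Tracking captures:
  fxe6: captured white pawn

white pawn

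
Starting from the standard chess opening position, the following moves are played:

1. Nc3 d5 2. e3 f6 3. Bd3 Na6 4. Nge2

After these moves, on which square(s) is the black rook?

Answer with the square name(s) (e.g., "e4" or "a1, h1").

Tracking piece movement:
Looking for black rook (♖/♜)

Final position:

  a b c d e f g h
  ─────────────────
8│♜ · ♝ ♛ ♚ ♝ ♞ ♜│8
7│♟ ♟ ♟ · ♟ · ♟ ♟│7
6│♞ · · · · ♟ · ·│6
5│· · · ♟ · · · ·│5
4│· · · · · · · ·│4
3│· · ♘ ♗ ♙ · · ·│3
2│♙ ♙ ♙ ♙ ♘ ♙ ♙ ♙│2
1│♖ · ♗ ♕ ♔ · · ♖│1
  ─────────────────
  a b c d e f g h


a8, h8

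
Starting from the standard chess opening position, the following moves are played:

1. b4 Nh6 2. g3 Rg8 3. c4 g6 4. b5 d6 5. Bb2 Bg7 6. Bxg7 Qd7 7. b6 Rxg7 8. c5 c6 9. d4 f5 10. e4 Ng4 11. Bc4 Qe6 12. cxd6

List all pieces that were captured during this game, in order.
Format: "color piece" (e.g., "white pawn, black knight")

Tracking captures:
  Bxg7: captured black bishop
  Rxg7: captured white bishop
  cxd6: captured black pawn

black bishop, white bishop, black pawn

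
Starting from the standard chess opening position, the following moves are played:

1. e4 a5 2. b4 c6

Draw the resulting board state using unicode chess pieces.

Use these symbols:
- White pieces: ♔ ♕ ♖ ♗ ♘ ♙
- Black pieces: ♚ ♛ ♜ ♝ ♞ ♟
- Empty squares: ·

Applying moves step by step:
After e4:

♜ ♞ ♝ ♛ ♚ ♝ ♞ ♜
♟ ♟ ♟ ♟ ♟ ♟ ♟ ♟
· · · · · · · ·
· · · · · · · ·
· · · · ♙ · · ·
· · · · · · · ·
♙ ♙ ♙ ♙ · ♙ ♙ ♙
♖ ♘ ♗ ♕ ♔ ♗ ♘ ♖


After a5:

♜ ♞ ♝ ♛ ♚ ♝ ♞ ♜
· ♟ ♟ ♟ ♟ ♟ ♟ ♟
· · · · · · · ·
♟ · · · · · · ·
· · · · ♙ · · ·
· · · · · · · ·
♙ ♙ ♙ ♙ · ♙ ♙ ♙
♖ ♘ ♗ ♕ ♔ ♗ ♘ ♖


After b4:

♜ ♞ ♝ ♛ ♚ ♝ ♞ ♜
· ♟ ♟ ♟ ♟ ♟ ♟ ♟
· · · · · · · ·
♟ · · · · · · ·
· ♙ · · ♙ · · ·
· · · · · · · ·
♙ · ♙ ♙ · ♙ ♙ ♙
♖ ♘ ♗ ♕ ♔ ♗ ♘ ♖


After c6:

♜ ♞ ♝ ♛ ♚ ♝ ♞ ♜
· ♟ · ♟ ♟ ♟ ♟ ♟
· · ♟ · · · · ·
♟ · · · · · · ·
· ♙ · · ♙ · · ·
· · · · · · · ·
♙ · ♙ ♙ · ♙ ♙ ♙
♖ ♘ ♗ ♕ ♔ ♗ ♘ ♖



  a b c d e f g h
  ─────────────────
8│♜ ♞ ♝ ♛ ♚ ♝ ♞ ♜│8
7│· ♟ · ♟ ♟ ♟ ♟ ♟│7
6│· · ♟ · · · · ·│6
5│♟ · · · · · · ·│5
4│· ♙ · · ♙ · · ·│4
3│· · · · · · · ·│3
2│♙ · ♙ ♙ · ♙ ♙ ♙│2
1│♖ ♘ ♗ ♕ ♔ ♗ ♘ ♖│1
  ─────────────────
  a b c d e f g h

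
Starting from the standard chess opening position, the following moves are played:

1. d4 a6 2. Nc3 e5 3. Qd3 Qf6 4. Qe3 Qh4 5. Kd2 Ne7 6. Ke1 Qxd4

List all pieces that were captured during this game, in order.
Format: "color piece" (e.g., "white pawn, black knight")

Tracking captures:
  Qxd4: captured white pawn

white pawn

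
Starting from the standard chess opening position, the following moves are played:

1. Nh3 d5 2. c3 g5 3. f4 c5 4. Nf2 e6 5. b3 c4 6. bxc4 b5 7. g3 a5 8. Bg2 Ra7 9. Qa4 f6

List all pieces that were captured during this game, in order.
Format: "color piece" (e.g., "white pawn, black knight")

Tracking captures:
  bxc4: captured black pawn

black pawn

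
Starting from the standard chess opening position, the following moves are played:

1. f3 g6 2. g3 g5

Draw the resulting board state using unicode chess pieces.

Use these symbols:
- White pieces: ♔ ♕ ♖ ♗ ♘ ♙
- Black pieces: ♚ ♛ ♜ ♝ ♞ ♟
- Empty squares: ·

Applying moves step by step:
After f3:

♜ ♞ ♝ ♛ ♚ ♝ ♞ ♜
♟ ♟ ♟ ♟ ♟ ♟ ♟ ♟
· · · · · · · ·
· · · · · · · ·
· · · · · · · ·
· · · · · ♙ · ·
♙ ♙ ♙ ♙ ♙ · ♙ ♙
♖ ♘ ♗ ♕ ♔ ♗ ♘ ♖


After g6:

♜ ♞ ♝ ♛ ♚ ♝ ♞ ♜
♟ ♟ ♟ ♟ ♟ ♟ · ♟
· · · · · · ♟ ·
· · · · · · · ·
· · · · · · · ·
· · · · · ♙ · ·
♙ ♙ ♙ ♙ ♙ · ♙ ♙
♖ ♘ ♗ ♕ ♔ ♗ ♘ ♖


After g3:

♜ ♞ ♝ ♛ ♚ ♝ ♞ ♜
♟ ♟ ♟ ♟ ♟ ♟ · ♟
· · · · · · ♟ ·
· · · · · · · ·
· · · · · · · ·
· · · · · ♙ ♙ ·
♙ ♙ ♙ ♙ ♙ · · ♙
♖ ♘ ♗ ♕ ♔ ♗ ♘ ♖


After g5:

♜ ♞ ♝ ♛ ♚ ♝ ♞ ♜
♟ ♟ ♟ ♟ ♟ ♟ · ♟
· · · · · · · ·
· · · · · · ♟ ·
· · · · · · · ·
· · · · · ♙ ♙ ·
♙ ♙ ♙ ♙ ♙ · · ♙
♖ ♘ ♗ ♕ ♔ ♗ ♘ ♖



  a b c d e f g h
  ─────────────────
8│♜ ♞ ♝ ♛ ♚ ♝ ♞ ♜│8
7│♟ ♟ ♟ ♟ ♟ ♟ · ♟│7
6│· · · · · · · ·│6
5│· · · · · · ♟ ·│5
4│· · · · · · · ·│4
3│· · · · · ♙ ♙ ·│3
2│♙ ♙ ♙ ♙ ♙ · · ♙│2
1│♖ ♘ ♗ ♕ ♔ ♗ ♘ ♖│1
  ─────────────────
  a b c d e f g h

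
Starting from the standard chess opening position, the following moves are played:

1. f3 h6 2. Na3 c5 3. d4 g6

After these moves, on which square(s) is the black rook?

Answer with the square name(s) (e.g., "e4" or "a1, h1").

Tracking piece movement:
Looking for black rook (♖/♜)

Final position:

  a b c d e f g h
  ─────────────────
8│♜ ♞ ♝ ♛ ♚ ♝ ♞ ♜│8
7│♟ ♟ · ♟ ♟ ♟ · ·│7
6│· · · · · · ♟ ♟│6
5│· · ♟ · · · · ·│5
4│· · · ♙ · · · ·│4
3│♘ · · · · ♙ · ·│3
2│♙ ♙ ♙ · ♙ · ♙ ♙│2
1│♖ · ♗ ♕ ♔ ♗ ♘ ♖│1
  ─────────────────
  a b c d e f g h


a8, h8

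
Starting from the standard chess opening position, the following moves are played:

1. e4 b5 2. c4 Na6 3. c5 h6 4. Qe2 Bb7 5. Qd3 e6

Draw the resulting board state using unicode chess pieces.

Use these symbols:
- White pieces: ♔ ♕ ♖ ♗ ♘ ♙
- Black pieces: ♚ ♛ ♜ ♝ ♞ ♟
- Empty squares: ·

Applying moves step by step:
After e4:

♜ ♞ ♝ ♛ ♚ ♝ ♞ ♜
♟ ♟ ♟ ♟ ♟ ♟ ♟ ♟
· · · · · · · ·
· · · · · · · ·
· · · · ♙ · · ·
· · · · · · · ·
♙ ♙ ♙ ♙ · ♙ ♙ ♙
♖ ♘ ♗ ♕ ♔ ♗ ♘ ♖


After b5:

♜ ♞ ♝ ♛ ♚ ♝ ♞ ♜
♟ · ♟ ♟ ♟ ♟ ♟ ♟
· · · · · · · ·
· ♟ · · · · · ·
· · · · ♙ · · ·
· · · · · · · ·
♙ ♙ ♙ ♙ · ♙ ♙ ♙
♖ ♘ ♗ ♕ ♔ ♗ ♘ ♖


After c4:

♜ ♞ ♝ ♛ ♚ ♝ ♞ ♜
♟ · ♟ ♟ ♟ ♟ ♟ ♟
· · · · · · · ·
· ♟ · · · · · ·
· · ♙ · ♙ · · ·
· · · · · · · ·
♙ ♙ · ♙ · ♙ ♙ ♙
♖ ♘ ♗ ♕ ♔ ♗ ♘ ♖


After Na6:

♜ · ♝ ♛ ♚ ♝ ♞ ♜
♟ · ♟ ♟ ♟ ♟ ♟ ♟
♞ · · · · · · ·
· ♟ · · · · · ·
· · ♙ · ♙ · · ·
· · · · · · · ·
♙ ♙ · ♙ · ♙ ♙ ♙
♖ ♘ ♗ ♕ ♔ ♗ ♘ ♖


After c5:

♜ · ♝ ♛ ♚ ♝ ♞ ♜
♟ · ♟ ♟ ♟ ♟ ♟ ♟
♞ · · · · · · ·
· ♟ ♙ · · · · ·
· · · · ♙ · · ·
· · · · · · · ·
♙ ♙ · ♙ · ♙ ♙ ♙
♖ ♘ ♗ ♕ ♔ ♗ ♘ ♖


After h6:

♜ · ♝ ♛ ♚ ♝ ♞ ♜
♟ · ♟ ♟ ♟ ♟ ♟ ·
♞ · · · · · · ♟
· ♟ ♙ · · · · ·
· · · · ♙ · · ·
· · · · · · · ·
♙ ♙ · ♙ · ♙ ♙ ♙
♖ ♘ ♗ ♕ ♔ ♗ ♘ ♖


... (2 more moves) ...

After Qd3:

♜ · · ♛ ♚ ♝ ♞ ♜
♟ ♝ ♟ ♟ ♟ ♟ ♟ ·
♞ · · · · · · ♟
· ♟ ♙ · · · · ·
· · · · ♙ · · ·
· · · ♕ · · · ·
♙ ♙ · ♙ · ♙ ♙ ♙
♖ ♘ ♗ · ♔ ♗ ♘ ♖


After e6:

♜ · · ♛ ♚ ♝ ♞ ♜
♟ ♝ ♟ ♟ · ♟ ♟ ·
♞ · · · ♟ · · ♟
· ♟ ♙ · · · · ·
· · · · ♙ · · ·
· · · ♕ · · · ·
♙ ♙ · ♙ · ♙ ♙ ♙
♖ ♘ ♗ · ♔ ♗ ♘ ♖



  a b c d e f g h
  ─────────────────
8│♜ · · ♛ ♚ ♝ ♞ ♜│8
7│♟ ♝ ♟ ♟ · ♟ ♟ ·│7
6│♞ · · · ♟ · · ♟│6
5│· ♟ ♙ · · · · ·│5
4│· · · · ♙ · · ·│4
3│· · · ♕ · · · ·│3
2│♙ ♙ · ♙ · ♙ ♙ ♙│2
1│♖ ♘ ♗ · ♔ ♗ ♘ ♖│1
  ─────────────────
  a b c d e f g h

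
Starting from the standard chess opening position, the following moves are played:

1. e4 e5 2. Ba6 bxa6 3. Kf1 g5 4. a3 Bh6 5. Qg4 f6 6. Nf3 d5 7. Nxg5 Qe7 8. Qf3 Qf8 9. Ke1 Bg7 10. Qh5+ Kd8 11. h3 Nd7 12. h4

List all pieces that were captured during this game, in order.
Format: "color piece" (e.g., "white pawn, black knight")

Tracking captures:
  bxa6: captured white bishop
  Nxg5: captured black pawn

white bishop, black pawn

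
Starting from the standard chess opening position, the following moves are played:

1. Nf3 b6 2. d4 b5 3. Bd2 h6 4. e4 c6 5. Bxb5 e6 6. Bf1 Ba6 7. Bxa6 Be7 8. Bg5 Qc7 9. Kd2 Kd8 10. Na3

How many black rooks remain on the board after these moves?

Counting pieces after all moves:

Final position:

  a b c d e f g h
  ─────────────────
8│♜ ♞ · ♚ · · ♞ ♜│8
7│♟ · ♛ ♟ ♝ ♟ ♟ ·│7
6│♗ · ♟ · ♟ · · ♟│6
5│· · · · · · ♗ ·│5
4│· · · ♙ ♙ · · ·│4
3│♘ · · · · ♘ · ·│3
2│♙ ♙ ♙ ♔ · ♙ ♙ ♙│2
1│♖ · · ♕ · · · ♖│1
  ─────────────────
  a b c d e f g h


2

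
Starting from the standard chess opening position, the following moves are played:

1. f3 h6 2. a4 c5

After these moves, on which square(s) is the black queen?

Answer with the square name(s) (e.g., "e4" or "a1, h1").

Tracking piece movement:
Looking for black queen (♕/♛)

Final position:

  a b c d e f g h
  ─────────────────
8│♜ ♞ ♝ ♛ ♚ ♝ ♞ ♜│8
7│♟ ♟ · ♟ ♟ ♟ ♟ ·│7
6│· · · · · · · ♟│6
5│· · ♟ · · · · ·│5
4│♙ · · · · · · ·│4
3│· · · · · ♙ · ·│3
2│· ♙ ♙ ♙ ♙ · ♙ ♙│2
1│♖ ♘ ♗ ♕ ♔ ♗ ♘ ♖│1
  ─────────────────
  a b c d e f g h


d8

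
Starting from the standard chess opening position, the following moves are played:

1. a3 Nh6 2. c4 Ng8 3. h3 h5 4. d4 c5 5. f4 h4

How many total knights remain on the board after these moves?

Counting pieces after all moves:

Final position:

  a b c d e f g h
  ─────────────────
8│♜ ♞ ♝ ♛ ♚ ♝ ♞ ♜│8
7│♟ ♟ · ♟ ♟ ♟ ♟ ·│7
6│· · · · · · · ·│6
5│· · ♟ · · · · ·│5
4│· · ♙ ♙ · ♙ · ♟│4
3│♙ · · · · · · ♙│3
2│· ♙ · · ♙ · ♙ ·│2
1│♖ ♘ ♗ ♕ ♔ ♗ ♘ ♖│1
  ─────────────────
  a b c d e f g h


4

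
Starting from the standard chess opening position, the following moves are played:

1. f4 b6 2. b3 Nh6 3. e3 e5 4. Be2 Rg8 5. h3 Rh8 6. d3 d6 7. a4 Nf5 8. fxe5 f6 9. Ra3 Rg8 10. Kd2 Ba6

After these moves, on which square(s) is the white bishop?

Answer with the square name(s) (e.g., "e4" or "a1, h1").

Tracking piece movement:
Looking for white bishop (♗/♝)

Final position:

  a b c d e f g h
  ─────────────────
8│♜ ♞ · ♛ ♚ ♝ ♜ ·│8
7│♟ · ♟ · · · ♟ ♟│7
6│♝ ♟ · ♟ · ♟ · ·│6
5│· · · · ♙ ♞ · ·│5
4│♙ · · · · · · ·│4
3│♖ ♙ · ♙ ♙ · · ♙│3
2│· · ♙ ♔ ♗ · ♙ ·│2
1│· ♘ ♗ ♕ · · ♘ ♖│1
  ─────────────────
  a b c d e f g h


c1, e2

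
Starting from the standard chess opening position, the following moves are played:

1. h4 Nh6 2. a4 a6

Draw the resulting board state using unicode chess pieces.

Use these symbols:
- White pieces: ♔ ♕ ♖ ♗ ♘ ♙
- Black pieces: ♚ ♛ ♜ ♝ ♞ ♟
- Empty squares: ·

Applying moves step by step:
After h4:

♜ ♞ ♝ ♛ ♚ ♝ ♞ ♜
♟ ♟ ♟ ♟ ♟ ♟ ♟ ♟
· · · · · · · ·
· · · · · · · ·
· · · · · · · ♙
· · · · · · · ·
♙ ♙ ♙ ♙ ♙ ♙ ♙ ·
♖ ♘ ♗ ♕ ♔ ♗ ♘ ♖


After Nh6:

♜ ♞ ♝ ♛ ♚ ♝ · ♜
♟ ♟ ♟ ♟ ♟ ♟ ♟ ♟
· · · · · · · ♞
· · · · · · · ·
· · · · · · · ♙
· · · · · · · ·
♙ ♙ ♙ ♙ ♙ ♙ ♙ ·
♖ ♘ ♗ ♕ ♔ ♗ ♘ ♖


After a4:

♜ ♞ ♝ ♛ ♚ ♝ · ♜
♟ ♟ ♟ ♟ ♟ ♟ ♟ ♟
· · · · · · · ♞
· · · · · · · ·
♙ · · · · · · ♙
· · · · · · · ·
· ♙ ♙ ♙ ♙ ♙ ♙ ·
♖ ♘ ♗ ♕ ♔ ♗ ♘ ♖


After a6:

♜ ♞ ♝ ♛ ♚ ♝ · ♜
· ♟ ♟ ♟ ♟ ♟ ♟ ♟
♟ · · · · · · ♞
· · · · · · · ·
♙ · · · · · · ♙
· · · · · · · ·
· ♙ ♙ ♙ ♙ ♙ ♙ ·
♖ ♘ ♗ ♕ ♔ ♗ ♘ ♖



  a b c d e f g h
  ─────────────────
8│♜ ♞ ♝ ♛ ♚ ♝ · ♜│8
7│· ♟ ♟ ♟ ♟ ♟ ♟ ♟│7
6│♟ · · · · · · ♞│6
5│· · · · · · · ·│5
4│♙ · · · · · · ♙│4
3│· · · · · · · ·│3
2│· ♙ ♙ ♙ ♙ ♙ ♙ ·│2
1│♖ ♘ ♗ ♕ ♔ ♗ ♘ ♖│1
  ─────────────────
  a b c d e f g h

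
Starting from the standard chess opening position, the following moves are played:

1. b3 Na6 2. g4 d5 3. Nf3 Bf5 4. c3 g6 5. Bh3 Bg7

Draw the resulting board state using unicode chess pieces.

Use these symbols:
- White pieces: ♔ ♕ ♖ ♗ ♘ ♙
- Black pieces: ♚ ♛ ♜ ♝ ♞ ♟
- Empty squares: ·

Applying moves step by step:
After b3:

♜ ♞ ♝ ♛ ♚ ♝ ♞ ♜
♟ ♟ ♟ ♟ ♟ ♟ ♟ ♟
· · · · · · · ·
· · · · · · · ·
· · · · · · · ·
· ♙ · · · · · ·
♙ · ♙ ♙ ♙ ♙ ♙ ♙
♖ ♘ ♗ ♕ ♔ ♗ ♘ ♖


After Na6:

♜ · ♝ ♛ ♚ ♝ ♞ ♜
♟ ♟ ♟ ♟ ♟ ♟ ♟ ♟
♞ · · · · · · ·
· · · · · · · ·
· · · · · · · ·
· ♙ · · · · · ·
♙ · ♙ ♙ ♙ ♙ ♙ ♙
♖ ♘ ♗ ♕ ♔ ♗ ♘ ♖


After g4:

♜ · ♝ ♛ ♚ ♝ ♞ ♜
♟ ♟ ♟ ♟ ♟ ♟ ♟ ♟
♞ · · · · · · ·
· · · · · · · ·
· · · · · · ♙ ·
· ♙ · · · · · ·
♙ · ♙ ♙ ♙ ♙ · ♙
♖ ♘ ♗ ♕ ♔ ♗ ♘ ♖


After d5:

♜ · ♝ ♛ ♚ ♝ ♞ ♜
♟ ♟ ♟ · ♟ ♟ ♟ ♟
♞ · · · · · · ·
· · · ♟ · · · ·
· · · · · · ♙ ·
· ♙ · · · · · ·
♙ · ♙ ♙ ♙ ♙ · ♙
♖ ♘ ♗ ♕ ♔ ♗ ♘ ♖


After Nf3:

♜ · ♝ ♛ ♚ ♝ ♞ ♜
♟ ♟ ♟ · ♟ ♟ ♟ ♟
♞ · · · · · · ·
· · · ♟ · · · ·
· · · · · · ♙ ·
· ♙ · · · ♘ · ·
♙ · ♙ ♙ ♙ ♙ · ♙
♖ ♘ ♗ ♕ ♔ ♗ · ♖


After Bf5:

♜ · · ♛ ♚ ♝ ♞ ♜
♟ ♟ ♟ · ♟ ♟ ♟ ♟
♞ · · · · · · ·
· · · ♟ · ♝ · ·
· · · · · · ♙ ·
· ♙ · · · ♘ · ·
♙ · ♙ ♙ ♙ ♙ · ♙
♖ ♘ ♗ ♕ ♔ ♗ · ♖


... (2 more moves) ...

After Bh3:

♜ · · ♛ ♚ ♝ ♞ ♜
♟ ♟ ♟ · ♟ ♟ · ♟
♞ · · · · · ♟ ·
· · · ♟ · ♝ · ·
· · · · · · ♙ ·
· ♙ ♙ · · ♘ · ♗
♙ · · ♙ ♙ ♙ · ♙
♖ ♘ ♗ ♕ ♔ · · ♖


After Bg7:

♜ · · ♛ ♚ · ♞ ♜
♟ ♟ ♟ · ♟ ♟ ♝ ♟
♞ · · · · · ♟ ·
· · · ♟ · ♝ · ·
· · · · · · ♙ ·
· ♙ ♙ · · ♘ · ♗
♙ · · ♙ ♙ ♙ · ♙
♖ ♘ ♗ ♕ ♔ · · ♖



  a b c d e f g h
  ─────────────────
8│♜ · · ♛ ♚ · ♞ ♜│8
7│♟ ♟ ♟ · ♟ ♟ ♝ ♟│7
6│♞ · · · · · ♟ ·│6
5│· · · ♟ · ♝ · ·│5
4│· · · · · · ♙ ·│4
3│· ♙ ♙ · · ♘ · ♗│3
2│♙ · · ♙ ♙ ♙ · ♙│2
1│♖ ♘ ♗ ♕ ♔ · · ♖│1
  ─────────────────
  a b c d e f g h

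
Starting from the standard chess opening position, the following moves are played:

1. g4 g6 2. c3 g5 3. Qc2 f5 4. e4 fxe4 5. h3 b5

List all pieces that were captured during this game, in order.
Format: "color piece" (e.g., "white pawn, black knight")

Tracking captures:
  fxe4: captured white pawn

white pawn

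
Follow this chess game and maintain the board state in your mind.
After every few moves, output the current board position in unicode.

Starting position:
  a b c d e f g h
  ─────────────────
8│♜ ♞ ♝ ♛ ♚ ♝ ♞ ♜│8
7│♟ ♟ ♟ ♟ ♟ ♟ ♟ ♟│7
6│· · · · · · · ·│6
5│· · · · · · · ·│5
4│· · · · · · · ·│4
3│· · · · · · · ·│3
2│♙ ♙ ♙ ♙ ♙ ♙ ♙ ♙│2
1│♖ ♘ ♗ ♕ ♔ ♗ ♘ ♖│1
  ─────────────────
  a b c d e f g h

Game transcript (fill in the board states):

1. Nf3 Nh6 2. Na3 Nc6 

  a b c d e f g h
  ─────────────────
8│♜ · ♝ ♛ ♚ ♝ · ♜│8
7│♟ ♟ ♟ ♟ ♟ ♟ ♟ ♟│7
6│· · ♞ · · · · ♞│6
5│· · · · · · · ·│5
4│· · · · · · · ·│4
3│♘ · · · · ♘ · ·│3
2│♙ ♙ ♙ ♙ ♙ ♙ ♙ ♙│2
1│♖ · ♗ ♕ ♔ ♗ · ♖│1
  ─────────────────
  a b c d e f g h

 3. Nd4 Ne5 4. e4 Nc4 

  a b c d e f g h
  ─────────────────
8│♜ · ♝ ♛ ♚ ♝ · ♜│8
7│♟ ♟ ♟ ♟ ♟ ♟ ♟ ♟│7
6│· · · · · · · ♞│6
5│· · · · · · · ·│5
4│· · ♞ ♘ ♙ · · ·│4
3│♘ · · · · · · ·│3
2│♙ ♙ ♙ ♙ · ♙ ♙ ♙│2
1│♖ · ♗ ♕ ♔ ♗ · ♖│1
  ─────────────────
  a b c d e f g h

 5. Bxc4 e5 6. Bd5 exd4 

  a b c d e f g h
  ─────────────────
8│♜ · ♝ ♛ ♚ ♝ · ♜│8
7│♟ ♟ ♟ ♟ · ♟ ♟ ♟│7
6│· · · · · · · ♞│6
5│· · · ♗ · · · ·│5
4│· · · ♟ ♙ · · ·│4
3│♘ · · · · · · ·│3
2│♙ ♙ ♙ ♙ · ♙ ♙ ♙│2
1│♖ · ♗ ♕ ♔ · · ♖│1
  ─────────────────
  a b c d e f g h

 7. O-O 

  a b c d e f g h
  ─────────────────
8│♜ · ♝ ♛ ♚ ♝ · ♜│8
7│♟ ♟ ♟ ♟ · ♟ ♟ ♟│7
6│· · · · · · · ♞│6
5│· · · ♗ · · · ·│5
4│· · · ♟ ♙ · · ·│4
3│♘ · · · · · · ·│3
2│♙ ♙ ♙ ♙ · ♙ ♙ ♙│2
1│♖ · ♗ ♕ · ♖ ♔ ·│1
  ─────────────────
  a b c d e f g h


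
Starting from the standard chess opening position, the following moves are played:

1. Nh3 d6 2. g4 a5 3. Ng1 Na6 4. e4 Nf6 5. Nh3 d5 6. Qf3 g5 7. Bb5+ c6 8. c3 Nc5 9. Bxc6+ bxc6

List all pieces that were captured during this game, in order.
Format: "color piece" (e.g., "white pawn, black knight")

Tracking captures:
  Bxc6+: captured black pawn
  bxc6: captured white bishop

black pawn, white bishop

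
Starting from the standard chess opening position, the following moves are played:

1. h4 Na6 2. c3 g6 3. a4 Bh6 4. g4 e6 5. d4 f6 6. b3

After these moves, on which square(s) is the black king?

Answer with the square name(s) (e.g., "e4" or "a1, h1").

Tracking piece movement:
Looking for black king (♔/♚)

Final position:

  a b c d e f g h
  ─────────────────
8│♜ · ♝ ♛ ♚ · ♞ ♜│8
7│♟ ♟ ♟ ♟ · · · ♟│7
6│♞ · · · ♟ ♟ ♟ ♝│6
5│· · · · · · · ·│5
4│♙ · · ♙ · · ♙ ♙│4
3│· ♙ ♙ · · · · ·│3
2│· · · · ♙ ♙ · ·│2
1│♖ ♘ ♗ ♕ ♔ ♗ ♘ ♖│1
  ─────────────────
  a b c d e f g h


e8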